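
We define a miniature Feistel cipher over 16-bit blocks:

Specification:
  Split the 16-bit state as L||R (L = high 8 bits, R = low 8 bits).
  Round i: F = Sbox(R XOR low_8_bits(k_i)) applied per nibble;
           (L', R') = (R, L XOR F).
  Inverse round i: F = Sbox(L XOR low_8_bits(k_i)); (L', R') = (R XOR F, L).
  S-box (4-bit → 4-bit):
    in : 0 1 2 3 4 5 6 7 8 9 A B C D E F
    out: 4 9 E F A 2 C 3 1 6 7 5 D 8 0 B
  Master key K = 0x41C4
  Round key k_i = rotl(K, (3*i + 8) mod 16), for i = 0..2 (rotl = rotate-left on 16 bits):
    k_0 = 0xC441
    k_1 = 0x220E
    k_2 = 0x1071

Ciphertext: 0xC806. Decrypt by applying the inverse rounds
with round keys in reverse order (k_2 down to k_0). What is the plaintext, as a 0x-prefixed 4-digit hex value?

0x26E8

s_0 = ciphertext = 0xC806
s_1 = InvRound(s_0, k_2) = 0x50C8
s_2 = InvRound(s_1, k_1) = 0xE850
s_3 = InvRound(s_2, k_0) = 0x26E8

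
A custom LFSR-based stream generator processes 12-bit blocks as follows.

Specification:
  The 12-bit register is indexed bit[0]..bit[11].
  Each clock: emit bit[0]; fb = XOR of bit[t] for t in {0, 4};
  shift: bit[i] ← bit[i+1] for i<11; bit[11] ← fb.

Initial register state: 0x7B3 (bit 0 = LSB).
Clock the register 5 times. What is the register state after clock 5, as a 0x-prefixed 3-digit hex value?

reg_0 = 0x7B3
clock 1: out=1, reg = 0x3D9
clock 2: out=1, reg = 0x1EC
clock 3: out=0, reg = 0x0F6
clock 4: out=0, reg = 0x87B
clock 5: out=1, reg = 0x43D

0x43D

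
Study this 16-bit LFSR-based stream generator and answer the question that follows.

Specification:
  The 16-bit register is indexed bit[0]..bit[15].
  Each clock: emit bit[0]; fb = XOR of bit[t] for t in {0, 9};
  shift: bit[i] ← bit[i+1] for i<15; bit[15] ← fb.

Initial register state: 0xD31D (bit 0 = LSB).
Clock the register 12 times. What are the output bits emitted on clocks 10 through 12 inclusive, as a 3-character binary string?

reg_0 = 0xD31D
clock 1: out=1, reg = 0x698E
clock 2: out=0, reg = 0x34C7
clock 3: out=1, reg = 0x9A63
clock 4: out=1, reg = 0x4D31
clock 5: out=1, reg = 0xA698
clock 6: out=0, reg = 0xD34C
clock 7: out=0, reg = 0xE9A6
clock 8: out=0, reg = 0x74D3
clock 9: out=1, reg = 0xBA69
clock 10: out=1, reg = 0x5D34
clock 11: out=0, reg = 0x2E9A
clock 12: out=0, reg = 0x974D

100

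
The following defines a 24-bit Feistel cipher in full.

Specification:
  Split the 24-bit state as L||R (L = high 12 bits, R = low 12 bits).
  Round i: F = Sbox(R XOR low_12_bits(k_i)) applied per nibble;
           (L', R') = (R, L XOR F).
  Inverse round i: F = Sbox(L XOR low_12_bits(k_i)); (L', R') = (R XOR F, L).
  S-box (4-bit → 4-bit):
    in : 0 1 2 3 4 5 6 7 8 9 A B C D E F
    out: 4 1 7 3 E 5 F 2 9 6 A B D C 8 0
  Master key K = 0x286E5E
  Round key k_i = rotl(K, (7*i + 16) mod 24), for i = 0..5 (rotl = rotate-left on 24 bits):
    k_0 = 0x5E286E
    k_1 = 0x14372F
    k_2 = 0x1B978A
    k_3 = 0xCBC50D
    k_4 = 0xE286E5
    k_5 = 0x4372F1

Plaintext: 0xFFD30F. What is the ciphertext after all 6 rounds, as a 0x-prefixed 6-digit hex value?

s_0 = plaintext = 0xFFD30F
s_1 = Round(s_0, k_0) = 0x30F40C
s_2 = Round(s_1, k_1) = 0x40C07C
s_3 = Round(s_2, k_2) = 0x07C603
s_4 = Round(s_3, k_3) = 0x603334
s_5 = Round(s_4, k_4) = 0x3343C2
s_6 = Round(s_5, k_5) = 0x3C2207

0x3C2207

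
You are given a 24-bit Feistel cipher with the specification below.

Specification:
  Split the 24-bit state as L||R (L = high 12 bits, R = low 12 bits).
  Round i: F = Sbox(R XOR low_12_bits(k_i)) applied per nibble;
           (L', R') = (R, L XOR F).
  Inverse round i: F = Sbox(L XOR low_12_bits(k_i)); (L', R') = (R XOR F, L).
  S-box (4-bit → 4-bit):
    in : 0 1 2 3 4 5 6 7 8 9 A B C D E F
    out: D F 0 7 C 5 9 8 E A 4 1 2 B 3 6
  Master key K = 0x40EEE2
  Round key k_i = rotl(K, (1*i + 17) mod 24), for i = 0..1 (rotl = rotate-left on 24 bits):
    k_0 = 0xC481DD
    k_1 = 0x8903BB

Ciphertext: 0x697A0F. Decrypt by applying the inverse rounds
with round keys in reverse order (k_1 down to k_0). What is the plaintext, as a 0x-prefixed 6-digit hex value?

s_0 = ciphertext = 0x697A0F
s_1 = InvRound(s_0, k_1) = 0xF0D697
s_2 = InvRound(s_1, k_0) = 0x52AF0D

0x52AF0D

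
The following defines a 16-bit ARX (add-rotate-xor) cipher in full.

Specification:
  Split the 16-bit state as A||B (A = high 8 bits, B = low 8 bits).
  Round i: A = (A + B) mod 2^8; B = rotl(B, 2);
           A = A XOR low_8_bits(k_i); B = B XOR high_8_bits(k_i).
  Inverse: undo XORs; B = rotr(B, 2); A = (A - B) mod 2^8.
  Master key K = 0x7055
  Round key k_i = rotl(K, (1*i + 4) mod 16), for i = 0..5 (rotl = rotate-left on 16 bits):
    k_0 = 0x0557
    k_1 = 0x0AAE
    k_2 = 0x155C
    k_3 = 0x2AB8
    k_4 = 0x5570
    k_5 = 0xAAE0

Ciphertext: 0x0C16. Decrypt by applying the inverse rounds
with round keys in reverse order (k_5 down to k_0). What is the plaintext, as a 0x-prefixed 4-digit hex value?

s_0 = ciphertext = 0x0C16
s_1 = InvRound(s_0, k_5) = 0xBD2F
s_2 = InvRound(s_1, k_4) = 0x2F9E
s_3 = InvRound(s_2, k_3) = 0x6A2D
s_4 = InvRound(s_3, k_2) = 0x280E
s_5 = InvRound(s_4, k_1) = 0x8501
s_6 = InvRound(s_5, k_0) = 0xD101

0xD101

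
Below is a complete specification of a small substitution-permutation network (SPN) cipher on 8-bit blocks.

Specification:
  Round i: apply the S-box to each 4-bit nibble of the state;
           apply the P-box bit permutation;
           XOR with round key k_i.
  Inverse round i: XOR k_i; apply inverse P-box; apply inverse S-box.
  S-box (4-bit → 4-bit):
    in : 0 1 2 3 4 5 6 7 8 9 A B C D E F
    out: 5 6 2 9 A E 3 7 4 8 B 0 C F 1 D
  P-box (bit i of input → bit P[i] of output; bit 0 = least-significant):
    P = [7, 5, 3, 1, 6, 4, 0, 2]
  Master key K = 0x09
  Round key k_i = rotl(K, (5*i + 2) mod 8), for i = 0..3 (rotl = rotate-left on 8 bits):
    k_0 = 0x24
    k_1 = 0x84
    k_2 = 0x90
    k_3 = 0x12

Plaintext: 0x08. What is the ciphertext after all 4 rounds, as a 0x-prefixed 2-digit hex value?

0x2E

s_0 = plaintext = 0x08
s_1 = Round(s_0, k_0) = 0x6D
s_2 = Round(s_1, k_1) = 0x7E
s_3 = Round(s_2, k_2) = 0x41
s_4 = Round(s_3, k_3) = 0x2E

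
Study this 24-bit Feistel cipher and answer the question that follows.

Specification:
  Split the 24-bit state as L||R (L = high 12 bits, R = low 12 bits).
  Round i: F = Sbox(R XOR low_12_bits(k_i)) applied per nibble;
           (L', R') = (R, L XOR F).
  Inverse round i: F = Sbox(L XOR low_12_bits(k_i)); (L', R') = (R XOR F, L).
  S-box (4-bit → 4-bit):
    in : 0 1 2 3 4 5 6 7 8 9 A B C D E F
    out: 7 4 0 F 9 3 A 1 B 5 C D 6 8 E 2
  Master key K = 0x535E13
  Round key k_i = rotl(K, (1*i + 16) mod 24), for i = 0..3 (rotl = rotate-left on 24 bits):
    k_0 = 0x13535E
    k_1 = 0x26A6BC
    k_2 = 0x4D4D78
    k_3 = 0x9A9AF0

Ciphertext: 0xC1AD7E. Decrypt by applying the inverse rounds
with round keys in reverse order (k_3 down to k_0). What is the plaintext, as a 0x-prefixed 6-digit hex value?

0xEC1D0E

s_0 = ciphertext = 0xC1AD7E
s_1 = InvRound(s_0, k_3) = 0x792C1A
s_2 = InvRound(s_1, k_2) = 0x0F6792
s_3 = InvRound(s_2, k_1) = 0xD0E0F6
s_4 = InvRound(s_3, k_0) = 0xEC1D0E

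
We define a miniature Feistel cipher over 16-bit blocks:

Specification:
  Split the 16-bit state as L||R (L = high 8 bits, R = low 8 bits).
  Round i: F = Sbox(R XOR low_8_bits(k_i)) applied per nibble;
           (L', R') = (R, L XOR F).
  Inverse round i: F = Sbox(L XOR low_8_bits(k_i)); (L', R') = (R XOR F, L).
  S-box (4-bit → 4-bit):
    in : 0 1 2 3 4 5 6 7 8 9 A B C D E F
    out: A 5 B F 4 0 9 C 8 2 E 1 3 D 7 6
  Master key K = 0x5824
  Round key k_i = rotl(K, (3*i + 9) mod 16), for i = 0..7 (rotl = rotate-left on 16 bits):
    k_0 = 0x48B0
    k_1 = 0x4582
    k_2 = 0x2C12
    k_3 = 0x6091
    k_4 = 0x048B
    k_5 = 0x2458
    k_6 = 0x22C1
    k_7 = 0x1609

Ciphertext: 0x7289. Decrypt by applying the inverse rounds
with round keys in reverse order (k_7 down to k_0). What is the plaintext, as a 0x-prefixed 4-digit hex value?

0xE87B

s_0 = ciphertext = 0x7289
s_1 = InvRound(s_0, k_7) = 0x4872
s_2 = InvRound(s_1, k_6) = 0xF048
s_3 = InvRound(s_2, k_5) = 0xA0F0
s_4 = InvRound(s_3, k_4) = 0x41A0
s_5 = InvRound(s_4, k_3) = 0x7A41
s_6 = InvRound(s_5, k_2) = 0xD97A
s_7 = InvRound(s_6, k_1) = 0x7BD9
s_8 = InvRound(s_7, k_0) = 0xE87B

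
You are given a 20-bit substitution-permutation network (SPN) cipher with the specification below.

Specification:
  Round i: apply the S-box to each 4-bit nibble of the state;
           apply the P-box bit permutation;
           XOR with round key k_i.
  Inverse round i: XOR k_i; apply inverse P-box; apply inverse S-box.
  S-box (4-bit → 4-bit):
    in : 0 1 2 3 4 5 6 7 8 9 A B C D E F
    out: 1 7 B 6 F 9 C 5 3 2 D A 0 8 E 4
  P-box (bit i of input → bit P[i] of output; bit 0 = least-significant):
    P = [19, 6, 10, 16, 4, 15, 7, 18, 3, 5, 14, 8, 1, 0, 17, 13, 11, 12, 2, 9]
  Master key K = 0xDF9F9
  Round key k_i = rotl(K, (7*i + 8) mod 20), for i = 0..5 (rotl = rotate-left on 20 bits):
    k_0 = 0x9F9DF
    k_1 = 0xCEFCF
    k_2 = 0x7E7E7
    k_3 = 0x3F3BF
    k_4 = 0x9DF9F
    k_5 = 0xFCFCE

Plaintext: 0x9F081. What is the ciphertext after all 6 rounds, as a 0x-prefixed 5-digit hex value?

0x18928

s_0 = plaintext = 0x9F081
s_1 = Round(s_0, k_0) = 0x36D87
s_2 = Round(s_1, k_1) = 0x65ADB
s_3 = Round(s_2, k_2) = 0x284A9
s_4 = Round(s_3, k_3) = 0x7A844
s_5 = Round(s_4, k_4) = 0x67361
s_6 = Round(s_5, k_5) = 0x18928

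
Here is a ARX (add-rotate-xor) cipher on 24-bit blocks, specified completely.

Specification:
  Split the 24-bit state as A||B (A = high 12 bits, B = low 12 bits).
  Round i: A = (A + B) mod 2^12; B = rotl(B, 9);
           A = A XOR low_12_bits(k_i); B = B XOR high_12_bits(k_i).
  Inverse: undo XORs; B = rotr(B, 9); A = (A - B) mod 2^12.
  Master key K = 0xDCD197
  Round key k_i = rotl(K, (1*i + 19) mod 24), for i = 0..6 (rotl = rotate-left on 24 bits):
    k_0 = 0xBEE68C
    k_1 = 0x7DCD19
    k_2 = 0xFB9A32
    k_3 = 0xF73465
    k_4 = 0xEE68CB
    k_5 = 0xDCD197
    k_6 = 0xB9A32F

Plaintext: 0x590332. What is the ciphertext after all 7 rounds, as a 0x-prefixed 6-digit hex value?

s_0 = plaintext = 0x590332
s_1 = Round(s_0, k_0) = 0xE4EF88
s_2 = Round(s_1, k_1) = 0x0CF62D
s_3 = Round(s_2, k_2) = 0xCCE57C
s_4 = Round(s_3, k_3) = 0x62F7DC
s_5 = Round(s_4, k_4) = 0x6C061D
s_6 = Round(s_5, k_5) = 0xD4A70E
s_7 = Round(s_6, k_6) = 0x77777B

0x77777B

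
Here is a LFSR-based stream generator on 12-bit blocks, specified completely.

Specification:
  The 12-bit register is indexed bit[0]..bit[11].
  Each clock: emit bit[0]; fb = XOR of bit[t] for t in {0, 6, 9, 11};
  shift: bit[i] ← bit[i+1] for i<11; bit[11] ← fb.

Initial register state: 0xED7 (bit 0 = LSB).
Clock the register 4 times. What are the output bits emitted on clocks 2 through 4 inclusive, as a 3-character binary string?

110

reg_0 = 0xED7
clock 1: out=1, reg = 0x76B
clock 2: out=1, reg = 0xBB5
clock 3: out=1, reg = 0xDDA
clock 4: out=0, reg = 0x6ED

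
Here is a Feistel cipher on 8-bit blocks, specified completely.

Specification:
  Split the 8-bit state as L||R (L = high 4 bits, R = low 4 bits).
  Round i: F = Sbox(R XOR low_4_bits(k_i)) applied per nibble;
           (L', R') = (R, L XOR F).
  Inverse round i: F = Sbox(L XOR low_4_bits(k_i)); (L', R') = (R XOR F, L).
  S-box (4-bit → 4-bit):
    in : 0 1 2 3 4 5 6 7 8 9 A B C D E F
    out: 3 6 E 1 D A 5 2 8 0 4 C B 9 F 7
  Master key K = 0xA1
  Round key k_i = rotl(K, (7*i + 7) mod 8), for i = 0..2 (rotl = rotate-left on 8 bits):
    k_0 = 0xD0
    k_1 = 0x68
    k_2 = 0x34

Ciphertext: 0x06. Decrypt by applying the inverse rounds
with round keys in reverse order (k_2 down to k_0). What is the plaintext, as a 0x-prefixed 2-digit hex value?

s_0 = ciphertext = 0x06
s_1 = InvRound(s_0, k_2) = 0xB0
s_2 = InvRound(s_1, k_1) = 0x1B
s_3 = InvRound(s_2, k_0) = 0xD1

0xD1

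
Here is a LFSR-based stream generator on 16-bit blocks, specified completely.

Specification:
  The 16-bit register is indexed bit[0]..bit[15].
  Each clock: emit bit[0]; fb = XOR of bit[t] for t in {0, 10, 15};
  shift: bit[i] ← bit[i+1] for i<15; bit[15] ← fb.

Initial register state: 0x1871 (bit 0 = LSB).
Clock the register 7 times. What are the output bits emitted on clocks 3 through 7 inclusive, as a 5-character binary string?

00111

reg_0 = 0x1871
clock 1: out=1, reg = 0x8C38
clock 2: out=0, reg = 0x461C
clock 3: out=0, reg = 0xA30E
clock 4: out=0, reg = 0xD187
clock 5: out=1, reg = 0x68C3
clock 6: out=1, reg = 0xB461
clock 7: out=1, reg = 0xDA30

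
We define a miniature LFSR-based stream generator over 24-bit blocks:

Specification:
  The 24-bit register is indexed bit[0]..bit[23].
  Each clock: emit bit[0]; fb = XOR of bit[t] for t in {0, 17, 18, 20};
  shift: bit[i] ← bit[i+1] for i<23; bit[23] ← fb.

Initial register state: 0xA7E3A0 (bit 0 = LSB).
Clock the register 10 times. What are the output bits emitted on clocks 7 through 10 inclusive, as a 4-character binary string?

reg_0 = 0xA7E3A0
clock 1: out=0, reg = 0x53F1D0
clock 2: out=0, reg = 0x29F8E8
clock 3: out=0, reg = 0x14FC74
clock 4: out=0, reg = 0x0A7E3A
clock 5: out=0, reg = 0x853F1D
clock 6: out=1, reg = 0x429F8E
clock 7: out=0, reg = 0xA14FC7
clock 8: out=1, reg = 0xD0A7E3
clock 9: out=1, reg = 0x6853F1
clock 10: out=1, reg = 0xB429F8

0111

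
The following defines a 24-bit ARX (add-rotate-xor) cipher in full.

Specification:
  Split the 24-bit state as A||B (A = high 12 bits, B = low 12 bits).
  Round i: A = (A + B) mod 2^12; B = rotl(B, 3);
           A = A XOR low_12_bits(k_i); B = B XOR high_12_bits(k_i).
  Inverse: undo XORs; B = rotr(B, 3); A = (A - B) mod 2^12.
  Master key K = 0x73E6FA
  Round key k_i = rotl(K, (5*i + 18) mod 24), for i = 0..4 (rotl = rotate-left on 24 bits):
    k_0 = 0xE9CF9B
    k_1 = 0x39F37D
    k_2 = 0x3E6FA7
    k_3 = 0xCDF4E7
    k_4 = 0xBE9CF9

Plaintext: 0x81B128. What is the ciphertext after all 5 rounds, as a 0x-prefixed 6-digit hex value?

s_0 = plaintext = 0x81B128
s_1 = Round(s_0, k_0) = 0x6D87DC
s_2 = Round(s_1, k_1) = 0xDC9D7C
s_3 = Round(s_2, k_2) = 0x4E2800
s_4 = Round(s_3, k_3) = 0x805CDB
s_5 = Round(s_4, k_4) = 0x819D37

0x819D37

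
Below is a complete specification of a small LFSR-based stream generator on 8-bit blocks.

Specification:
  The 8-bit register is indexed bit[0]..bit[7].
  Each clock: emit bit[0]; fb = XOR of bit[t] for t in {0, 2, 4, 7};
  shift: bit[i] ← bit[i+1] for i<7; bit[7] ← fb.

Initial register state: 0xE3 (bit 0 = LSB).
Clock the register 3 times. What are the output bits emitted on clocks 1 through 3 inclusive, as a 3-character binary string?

reg_0 = 0xE3
clock 1: out=1, reg = 0x71
clock 2: out=1, reg = 0x38
clock 3: out=0, reg = 0x9C

110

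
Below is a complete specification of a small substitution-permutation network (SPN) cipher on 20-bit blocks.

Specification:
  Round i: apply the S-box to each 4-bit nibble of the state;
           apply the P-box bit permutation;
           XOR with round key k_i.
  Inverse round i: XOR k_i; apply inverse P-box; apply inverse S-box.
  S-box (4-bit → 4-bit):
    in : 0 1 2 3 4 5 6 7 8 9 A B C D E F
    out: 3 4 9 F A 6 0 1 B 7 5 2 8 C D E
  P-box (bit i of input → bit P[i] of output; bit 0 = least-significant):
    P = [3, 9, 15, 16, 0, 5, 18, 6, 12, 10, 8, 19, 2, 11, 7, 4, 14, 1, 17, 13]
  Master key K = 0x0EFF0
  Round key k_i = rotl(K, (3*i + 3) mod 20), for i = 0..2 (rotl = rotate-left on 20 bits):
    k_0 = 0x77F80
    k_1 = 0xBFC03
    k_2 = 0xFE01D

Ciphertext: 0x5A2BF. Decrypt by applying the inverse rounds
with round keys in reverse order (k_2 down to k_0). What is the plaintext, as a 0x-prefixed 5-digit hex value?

s_0 = ciphertext = 0x5A2BF
s_1 = InvRound(s_0, k_2) = 0x91CBB
s_2 = InvRound(s_1, k_1) = 0xED6BA
s_3 = InvRound(s_2, k_0) = 0x44DBE

0x44DBE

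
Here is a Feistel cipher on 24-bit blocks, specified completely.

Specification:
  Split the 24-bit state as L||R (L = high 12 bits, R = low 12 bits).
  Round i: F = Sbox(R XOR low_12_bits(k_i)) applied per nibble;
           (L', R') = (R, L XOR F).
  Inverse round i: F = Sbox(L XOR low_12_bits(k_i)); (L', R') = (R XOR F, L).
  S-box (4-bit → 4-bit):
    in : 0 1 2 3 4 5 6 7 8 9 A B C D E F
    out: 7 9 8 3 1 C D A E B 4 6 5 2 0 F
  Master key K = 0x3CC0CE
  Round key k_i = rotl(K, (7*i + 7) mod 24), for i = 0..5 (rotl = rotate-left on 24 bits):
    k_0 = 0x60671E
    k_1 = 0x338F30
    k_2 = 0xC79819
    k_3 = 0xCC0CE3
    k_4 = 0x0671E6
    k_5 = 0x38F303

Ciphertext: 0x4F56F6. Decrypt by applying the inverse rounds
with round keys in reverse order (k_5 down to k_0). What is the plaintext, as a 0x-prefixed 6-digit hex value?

s_0 = ciphertext = 0x4F56F6
s_1 = InvRound(s_0, k_5) = 0xC0B4F5
s_2 = InvRound(s_1, k_4) = 0x6F7C0B
s_3 = InvRound(s_2, k_3) = 0x89A6F7
s_4 = InvRound(s_3, k_2) = 0x11489A
s_5 = InvRound(s_4, k_1) = 0x81B114
s_6 = InvRound(s_5, k_0) = 0xE6881B

0xE6881B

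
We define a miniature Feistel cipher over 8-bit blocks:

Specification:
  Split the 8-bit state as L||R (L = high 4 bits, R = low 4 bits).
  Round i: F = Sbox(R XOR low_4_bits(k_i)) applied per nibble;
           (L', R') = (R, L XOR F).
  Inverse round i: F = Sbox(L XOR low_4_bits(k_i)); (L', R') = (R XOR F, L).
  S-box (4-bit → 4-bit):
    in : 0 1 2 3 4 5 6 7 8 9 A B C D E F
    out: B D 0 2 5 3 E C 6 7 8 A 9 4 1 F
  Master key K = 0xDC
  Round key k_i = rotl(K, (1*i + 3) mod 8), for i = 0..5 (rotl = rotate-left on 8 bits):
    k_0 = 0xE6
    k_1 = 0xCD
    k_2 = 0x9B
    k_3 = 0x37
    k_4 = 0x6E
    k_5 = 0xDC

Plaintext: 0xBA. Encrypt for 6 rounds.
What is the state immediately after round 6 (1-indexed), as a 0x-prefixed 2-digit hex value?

s_0 = plaintext = 0xBA
s_1 = Round(s_0, k_0) = 0xA2
s_2 = Round(s_1, k_1) = 0x25
s_3 = Round(s_2, k_2) = 0x53
s_4 = Round(s_3, k_3) = 0x30
s_5 = Round(s_4, k_4) = 0x02
s_6 = Round(s_5, k_5) = 0x21

0x21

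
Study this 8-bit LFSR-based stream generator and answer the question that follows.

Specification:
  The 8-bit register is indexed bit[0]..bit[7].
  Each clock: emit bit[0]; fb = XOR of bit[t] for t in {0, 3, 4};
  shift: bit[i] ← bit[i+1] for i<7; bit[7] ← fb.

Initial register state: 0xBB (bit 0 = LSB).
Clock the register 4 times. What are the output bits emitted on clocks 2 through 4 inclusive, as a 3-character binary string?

reg_0 = 0xBB
clock 1: out=1, reg = 0xDD
clock 2: out=1, reg = 0xEE
clock 3: out=0, reg = 0xF7
clock 4: out=1, reg = 0x7B

101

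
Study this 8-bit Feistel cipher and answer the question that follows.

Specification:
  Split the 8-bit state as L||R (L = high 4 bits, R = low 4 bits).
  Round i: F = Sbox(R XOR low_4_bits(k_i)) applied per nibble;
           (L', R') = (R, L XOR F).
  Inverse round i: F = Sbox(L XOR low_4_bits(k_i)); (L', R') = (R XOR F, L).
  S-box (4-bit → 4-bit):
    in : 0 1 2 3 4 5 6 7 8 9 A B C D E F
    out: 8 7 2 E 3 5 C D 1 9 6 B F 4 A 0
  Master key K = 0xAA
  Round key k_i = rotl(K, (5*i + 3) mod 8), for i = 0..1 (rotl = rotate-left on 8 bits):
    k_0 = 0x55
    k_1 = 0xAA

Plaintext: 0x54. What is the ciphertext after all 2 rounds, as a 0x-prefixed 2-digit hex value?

s_0 = plaintext = 0x54
s_1 = Round(s_0, k_0) = 0x42
s_2 = Round(s_1, k_1) = 0x25

0x25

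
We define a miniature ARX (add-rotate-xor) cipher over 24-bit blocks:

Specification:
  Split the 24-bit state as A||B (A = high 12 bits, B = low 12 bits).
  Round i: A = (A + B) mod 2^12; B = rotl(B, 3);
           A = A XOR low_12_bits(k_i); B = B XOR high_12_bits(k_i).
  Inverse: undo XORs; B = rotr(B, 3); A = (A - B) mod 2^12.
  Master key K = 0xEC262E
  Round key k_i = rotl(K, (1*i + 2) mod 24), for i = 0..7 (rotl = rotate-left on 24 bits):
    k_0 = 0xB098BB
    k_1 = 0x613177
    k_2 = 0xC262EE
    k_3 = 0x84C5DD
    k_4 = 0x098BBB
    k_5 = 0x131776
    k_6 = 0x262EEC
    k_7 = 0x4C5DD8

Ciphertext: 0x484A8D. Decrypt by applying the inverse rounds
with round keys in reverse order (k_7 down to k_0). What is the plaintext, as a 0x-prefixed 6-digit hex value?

0xEE6FCD

s_0 = ciphertext = 0x484A8D
s_1 = InvRound(s_0, k_7) = 0x7931C9
s_2 = InvRound(s_1, k_6) = 0x30A675
s_3 = InvRound(s_2, k_5) = 0xB948E8
s_4 = InvRound(s_3, k_4) = 0xF2110E
s_5 = InvRound(s_4, k_3) = 0x5D4528
s_6 = InvRound(s_5, k_2) = 0xA19D21
s_7 = InvRound(s_6, k_1) = 0x608566
s_8 = InvRound(s_7, k_0) = 0xEE6FCD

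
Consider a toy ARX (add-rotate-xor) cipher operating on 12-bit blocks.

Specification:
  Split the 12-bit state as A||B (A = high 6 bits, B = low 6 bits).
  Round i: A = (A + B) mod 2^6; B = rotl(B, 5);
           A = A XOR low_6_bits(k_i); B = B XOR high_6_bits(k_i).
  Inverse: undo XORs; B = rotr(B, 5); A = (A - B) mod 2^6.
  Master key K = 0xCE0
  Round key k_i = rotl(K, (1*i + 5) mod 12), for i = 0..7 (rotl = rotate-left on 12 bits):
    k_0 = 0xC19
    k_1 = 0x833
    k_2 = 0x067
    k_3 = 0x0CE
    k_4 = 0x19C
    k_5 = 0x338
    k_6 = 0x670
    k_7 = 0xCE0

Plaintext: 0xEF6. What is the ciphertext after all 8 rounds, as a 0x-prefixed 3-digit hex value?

s_0 = plaintext = 0xEF6
s_1 = Round(s_0, k_0) = 0xA2B
s_2 = Round(s_1, k_1) = 0x815
s_3 = Round(s_2, k_2) = 0x4AB
s_4 = Round(s_3, k_3) = 0xCF6
s_5 = Round(s_4, k_4) = 0xD5D
s_6 = Round(s_5, k_5) = 0xAA2
s_7 = Round(s_6, k_6) = 0xF08
s_8 = Round(s_7, k_7) = 0x937

0x937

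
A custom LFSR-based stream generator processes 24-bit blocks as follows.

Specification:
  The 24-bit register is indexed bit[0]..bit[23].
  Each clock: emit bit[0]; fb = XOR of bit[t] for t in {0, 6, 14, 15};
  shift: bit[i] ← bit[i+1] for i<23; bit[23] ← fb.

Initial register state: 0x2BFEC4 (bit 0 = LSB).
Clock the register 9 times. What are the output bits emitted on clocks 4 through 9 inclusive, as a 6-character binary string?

000110

reg_0 = 0x2BFEC4
clock 1: out=0, reg = 0x95FF62
clock 2: out=0, reg = 0xCAFFB1
clock 3: out=1, reg = 0xE57FD8
clock 4: out=0, reg = 0x72BFEC
clock 5: out=0, reg = 0x395FF6
clock 6: out=0, reg = 0x1CAFFB
clock 7: out=1, reg = 0x8E57FD
clock 8: out=1, reg = 0xC72BFE
clock 9: out=0, reg = 0xE395FF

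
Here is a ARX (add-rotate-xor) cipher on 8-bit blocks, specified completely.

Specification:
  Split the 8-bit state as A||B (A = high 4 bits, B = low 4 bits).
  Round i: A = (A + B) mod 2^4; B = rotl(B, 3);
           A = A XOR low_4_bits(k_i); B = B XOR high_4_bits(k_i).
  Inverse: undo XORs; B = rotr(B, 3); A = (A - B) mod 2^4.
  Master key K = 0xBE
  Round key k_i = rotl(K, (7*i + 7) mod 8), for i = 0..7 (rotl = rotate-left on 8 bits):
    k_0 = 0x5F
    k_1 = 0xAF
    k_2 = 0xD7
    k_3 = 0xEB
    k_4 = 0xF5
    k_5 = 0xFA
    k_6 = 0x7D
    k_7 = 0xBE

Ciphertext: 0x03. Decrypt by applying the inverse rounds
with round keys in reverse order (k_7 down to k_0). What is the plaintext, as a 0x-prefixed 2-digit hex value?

s_0 = ciphertext = 0x03
s_1 = InvRound(s_0, k_7) = 0xD1
s_2 = InvRound(s_1, k_6) = 0x4C
s_3 = InvRound(s_2, k_5) = 0x86
s_4 = InvRound(s_3, k_4) = 0xA3
s_5 = InvRound(s_4, k_3) = 0x6B
s_6 = InvRound(s_5, k_2) = 0x5C
s_7 = InvRound(s_6, k_1) = 0xEC
s_8 = InvRound(s_7, k_0) = 0xE3

0xE3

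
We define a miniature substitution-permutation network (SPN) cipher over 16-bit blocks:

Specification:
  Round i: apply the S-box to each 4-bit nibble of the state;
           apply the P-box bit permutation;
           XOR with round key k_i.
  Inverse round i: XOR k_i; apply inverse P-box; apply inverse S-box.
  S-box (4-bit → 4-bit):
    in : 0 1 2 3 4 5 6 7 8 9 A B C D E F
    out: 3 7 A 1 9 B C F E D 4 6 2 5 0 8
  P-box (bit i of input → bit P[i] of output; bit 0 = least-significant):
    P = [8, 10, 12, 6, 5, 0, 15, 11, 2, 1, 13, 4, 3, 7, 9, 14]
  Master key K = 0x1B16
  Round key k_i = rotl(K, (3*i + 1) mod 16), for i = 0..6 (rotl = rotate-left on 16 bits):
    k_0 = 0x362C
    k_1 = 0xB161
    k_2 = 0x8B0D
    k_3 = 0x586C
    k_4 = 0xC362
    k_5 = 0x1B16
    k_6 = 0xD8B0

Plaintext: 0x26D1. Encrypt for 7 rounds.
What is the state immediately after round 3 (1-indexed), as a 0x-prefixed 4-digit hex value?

0xAE40

s_0 = plaintext = 0x26D1
s_1 = Round(s_0, k_0) = 0xC39C
s_2 = Round(s_1, k_1) = 0x3DC5
s_3 = Round(s_2, k_2) = 0xAE40
s_4 = Round(s_3, k_3) = 0x574C
s_5 = Round(s_4, k_4) = 0xAFDC
s_6 = Round(s_5, k_5) = 0x9D26
s_7 = Round(s_6, k_6) = 0xA2FD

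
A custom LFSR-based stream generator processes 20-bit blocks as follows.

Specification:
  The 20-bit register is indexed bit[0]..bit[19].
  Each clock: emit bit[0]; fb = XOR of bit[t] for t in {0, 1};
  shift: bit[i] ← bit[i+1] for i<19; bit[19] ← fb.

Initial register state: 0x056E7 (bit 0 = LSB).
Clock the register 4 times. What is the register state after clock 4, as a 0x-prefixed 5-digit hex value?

0x4056E

reg_0 = 0x056E7
clock 1: out=1, reg = 0x02B73
clock 2: out=1, reg = 0x015B9
clock 3: out=1, reg = 0x80ADC
clock 4: out=0, reg = 0x4056E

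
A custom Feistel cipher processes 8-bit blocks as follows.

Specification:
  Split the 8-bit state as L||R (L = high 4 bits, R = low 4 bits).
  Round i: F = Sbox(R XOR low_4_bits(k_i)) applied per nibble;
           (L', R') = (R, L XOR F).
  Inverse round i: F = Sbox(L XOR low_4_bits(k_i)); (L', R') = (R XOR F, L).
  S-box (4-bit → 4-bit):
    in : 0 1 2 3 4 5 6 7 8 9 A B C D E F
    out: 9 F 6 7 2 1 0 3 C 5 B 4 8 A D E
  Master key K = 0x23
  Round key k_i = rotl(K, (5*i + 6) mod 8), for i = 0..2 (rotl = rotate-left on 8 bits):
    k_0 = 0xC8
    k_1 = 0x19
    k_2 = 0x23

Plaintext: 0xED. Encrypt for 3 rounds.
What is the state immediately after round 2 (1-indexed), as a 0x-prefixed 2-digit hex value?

s_0 = plaintext = 0xED
s_1 = Round(s_0, k_0) = 0xDF
s_2 = Round(s_1, k_1) = 0xFD
s_3 = Round(s_2, k_2) = 0xD2

0xFD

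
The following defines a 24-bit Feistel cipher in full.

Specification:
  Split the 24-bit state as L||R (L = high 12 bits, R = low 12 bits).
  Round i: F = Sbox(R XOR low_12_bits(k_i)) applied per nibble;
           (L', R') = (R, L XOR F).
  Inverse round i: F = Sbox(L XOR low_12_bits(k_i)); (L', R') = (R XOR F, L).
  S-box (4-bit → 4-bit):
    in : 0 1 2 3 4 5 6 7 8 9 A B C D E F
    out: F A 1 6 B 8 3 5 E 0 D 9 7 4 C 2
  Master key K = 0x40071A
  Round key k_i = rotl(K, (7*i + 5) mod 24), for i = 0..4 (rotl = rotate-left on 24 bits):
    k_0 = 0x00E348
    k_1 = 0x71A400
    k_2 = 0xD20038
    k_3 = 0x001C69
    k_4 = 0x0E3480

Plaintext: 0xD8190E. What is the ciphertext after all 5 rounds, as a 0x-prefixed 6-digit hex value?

s_0 = plaintext = 0xD8190E
s_1 = Round(s_0, k_0) = 0x90E032
s_2 = Round(s_1, k_1) = 0x03226F
s_3 = Round(s_2, k_2) = 0x26F1B7
s_4 = Round(s_3, k_3) = 0x1B7623
s_5 = Round(s_4, k_4) = 0x623061

0x623061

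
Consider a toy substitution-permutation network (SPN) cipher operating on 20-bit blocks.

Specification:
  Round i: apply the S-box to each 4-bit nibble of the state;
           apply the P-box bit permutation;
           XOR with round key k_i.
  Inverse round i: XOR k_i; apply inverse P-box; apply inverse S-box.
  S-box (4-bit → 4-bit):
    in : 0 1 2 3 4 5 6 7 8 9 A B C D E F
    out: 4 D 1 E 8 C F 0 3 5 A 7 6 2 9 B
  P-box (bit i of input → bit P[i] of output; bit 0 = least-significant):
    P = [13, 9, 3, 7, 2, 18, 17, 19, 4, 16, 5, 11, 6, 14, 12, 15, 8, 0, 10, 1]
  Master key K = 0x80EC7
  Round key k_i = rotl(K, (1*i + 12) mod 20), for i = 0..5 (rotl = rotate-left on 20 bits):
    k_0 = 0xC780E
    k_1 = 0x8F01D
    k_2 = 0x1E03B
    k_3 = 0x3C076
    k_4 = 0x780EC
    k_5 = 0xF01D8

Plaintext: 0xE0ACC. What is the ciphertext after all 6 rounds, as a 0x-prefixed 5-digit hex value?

0x52FC4

s_0 = plaintext = 0xE0ACC
s_1 = Round(s_0, k_0) = 0xB6304
s_2 = Round(s_1, k_1) = 0xB2DFC
s_3 = Round(s_2, k_2) = 0xCE776
s_4 = Round(s_3, k_3) = 0x366BF
s_5 = Round(s_4, k_4) = 0x07E1B
s_6 = Round(s_5, k_5) = 0x52FC4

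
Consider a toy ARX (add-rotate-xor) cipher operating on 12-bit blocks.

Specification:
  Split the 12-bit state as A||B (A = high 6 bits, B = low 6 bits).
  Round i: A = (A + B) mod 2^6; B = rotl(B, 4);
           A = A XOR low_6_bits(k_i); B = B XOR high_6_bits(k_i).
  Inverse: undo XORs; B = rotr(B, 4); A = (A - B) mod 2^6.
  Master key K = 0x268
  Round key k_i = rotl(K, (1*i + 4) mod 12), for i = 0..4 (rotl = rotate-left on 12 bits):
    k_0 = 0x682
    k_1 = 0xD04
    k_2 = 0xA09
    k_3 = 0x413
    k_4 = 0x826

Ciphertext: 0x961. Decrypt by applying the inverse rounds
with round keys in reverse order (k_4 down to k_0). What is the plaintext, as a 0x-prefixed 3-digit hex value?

s_0 = ciphertext = 0x961
s_1 = InvRound(s_0, k_4) = 0xFC4
s_2 = InvRound(s_1, k_3) = 0x6D1
s_3 = InvRound(s_2, k_2) = 0xAE7
s_4 = InvRound(s_3, k_1) = 0x88D
s_5 = InvRound(s_4, k_0) = 0x0DD

0x0DD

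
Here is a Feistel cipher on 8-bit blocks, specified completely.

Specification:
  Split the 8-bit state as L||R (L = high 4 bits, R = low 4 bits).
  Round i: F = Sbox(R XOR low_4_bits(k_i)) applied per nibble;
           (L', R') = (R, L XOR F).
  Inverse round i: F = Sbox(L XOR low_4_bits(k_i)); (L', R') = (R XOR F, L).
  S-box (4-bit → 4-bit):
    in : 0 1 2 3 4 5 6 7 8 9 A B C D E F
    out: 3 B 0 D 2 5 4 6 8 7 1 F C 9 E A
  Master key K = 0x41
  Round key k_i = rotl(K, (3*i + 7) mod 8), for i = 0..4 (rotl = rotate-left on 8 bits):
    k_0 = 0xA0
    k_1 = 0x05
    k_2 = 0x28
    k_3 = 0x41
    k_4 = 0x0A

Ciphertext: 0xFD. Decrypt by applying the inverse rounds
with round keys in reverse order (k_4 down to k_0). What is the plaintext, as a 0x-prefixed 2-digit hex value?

0xF6

s_0 = ciphertext = 0xFD
s_1 = InvRound(s_0, k_4) = 0x8F
s_2 = InvRound(s_1, k_3) = 0x88
s_3 = InvRound(s_2, k_2) = 0xB8
s_4 = InvRound(s_3, k_1) = 0x6B
s_5 = InvRound(s_4, k_0) = 0xF6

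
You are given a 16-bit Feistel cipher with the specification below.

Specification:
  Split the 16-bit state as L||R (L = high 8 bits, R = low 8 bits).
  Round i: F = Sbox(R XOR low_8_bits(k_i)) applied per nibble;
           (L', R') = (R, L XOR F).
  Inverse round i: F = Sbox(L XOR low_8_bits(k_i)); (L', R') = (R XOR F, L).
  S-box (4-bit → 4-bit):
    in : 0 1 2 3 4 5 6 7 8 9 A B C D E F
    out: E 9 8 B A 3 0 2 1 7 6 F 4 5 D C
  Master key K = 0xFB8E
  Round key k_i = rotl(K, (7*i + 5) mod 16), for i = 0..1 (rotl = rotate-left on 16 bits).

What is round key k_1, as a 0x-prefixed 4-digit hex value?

0xEFB8

K = 0xFB8E
k_0 = rotl(K, (7*0+5) mod 16) = rotl(K, 5) = 0x71DF
k_1 = rotl(K, (7*1+5) mod 16) = rotl(K, 12) = 0xEFB8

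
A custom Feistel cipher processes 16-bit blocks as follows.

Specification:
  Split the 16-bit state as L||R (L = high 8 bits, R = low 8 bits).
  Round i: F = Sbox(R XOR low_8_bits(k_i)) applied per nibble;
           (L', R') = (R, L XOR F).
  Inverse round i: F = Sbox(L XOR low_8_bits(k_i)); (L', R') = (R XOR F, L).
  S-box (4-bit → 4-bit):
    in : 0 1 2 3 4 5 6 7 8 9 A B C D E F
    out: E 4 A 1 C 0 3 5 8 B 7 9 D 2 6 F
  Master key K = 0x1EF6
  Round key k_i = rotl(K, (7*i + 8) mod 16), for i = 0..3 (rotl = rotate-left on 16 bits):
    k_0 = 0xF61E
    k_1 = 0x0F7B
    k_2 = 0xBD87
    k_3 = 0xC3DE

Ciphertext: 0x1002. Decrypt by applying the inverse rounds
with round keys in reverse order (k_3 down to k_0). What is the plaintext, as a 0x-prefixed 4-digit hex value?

0xE3E3

s_0 = ciphertext = 0x1002
s_1 = InvRound(s_0, k_3) = 0xD410
s_2 = InvRound(s_1, k_2) = 0x11D4
s_3 = InvRound(s_2, k_1) = 0xE311
s_4 = InvRound(s_3, k_0) = 0xE3E3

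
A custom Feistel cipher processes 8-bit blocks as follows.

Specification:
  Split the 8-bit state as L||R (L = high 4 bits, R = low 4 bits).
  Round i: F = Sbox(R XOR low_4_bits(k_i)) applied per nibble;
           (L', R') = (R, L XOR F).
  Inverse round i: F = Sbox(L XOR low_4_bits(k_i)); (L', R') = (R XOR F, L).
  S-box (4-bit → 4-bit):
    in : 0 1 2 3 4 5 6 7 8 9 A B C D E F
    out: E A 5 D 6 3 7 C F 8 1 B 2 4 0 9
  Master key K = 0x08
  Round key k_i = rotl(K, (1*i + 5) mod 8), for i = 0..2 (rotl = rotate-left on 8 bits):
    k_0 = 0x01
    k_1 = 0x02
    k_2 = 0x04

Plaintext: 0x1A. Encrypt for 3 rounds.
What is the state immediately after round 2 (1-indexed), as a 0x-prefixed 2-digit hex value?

0xA5

s_0 = plaintext = 0x1A
s_1 = Round(s_0, k_0) = 0xAA
s_2 = Round(s_1, k_1) = 0xA5
s_3 = Round(s_2, k_2) = 0x50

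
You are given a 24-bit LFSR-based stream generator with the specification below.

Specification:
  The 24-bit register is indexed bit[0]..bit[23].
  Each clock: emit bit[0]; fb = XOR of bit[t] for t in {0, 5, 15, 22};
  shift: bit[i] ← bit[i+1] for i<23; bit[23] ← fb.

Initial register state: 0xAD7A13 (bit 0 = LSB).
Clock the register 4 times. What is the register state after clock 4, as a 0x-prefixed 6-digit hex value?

reg_0 = 0xAD7A13
clock 1: out=1, reg = 0xD6BD09
clock 2: out=1, reg = 0xEB5E84
clock 3: out=0, reg = 0xF5AF42
clock 4: out=0, reg = 0x7AD7A1

0x7AD7A1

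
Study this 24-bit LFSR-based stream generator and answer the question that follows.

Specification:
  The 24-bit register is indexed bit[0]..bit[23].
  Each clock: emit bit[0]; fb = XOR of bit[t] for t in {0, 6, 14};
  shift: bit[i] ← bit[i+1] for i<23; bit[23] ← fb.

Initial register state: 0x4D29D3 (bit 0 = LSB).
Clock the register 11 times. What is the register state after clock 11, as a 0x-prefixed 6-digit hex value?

reg_0 = 0x4D29D3
clock 1: out=1, reg = 0x2694E9
clock 2: out=1, reg = 0x134A74
clock 3: out=0, reg = 0x09A53A
clock 4: out=0, reg = 0x04D29D
clock 5: out=1, reg = 0x02694E
clock 6: out=0, reg = 0x0134A7
clock 7: out=1, reg = 0x809A53
clock 8: out=1, reg = 0x404D29
clock 9: out=1, reg = 0x202694
clock 10: out=0, reg = 0x10134A
clock 11: out=0, reg = 0x8809A5

0x8809A5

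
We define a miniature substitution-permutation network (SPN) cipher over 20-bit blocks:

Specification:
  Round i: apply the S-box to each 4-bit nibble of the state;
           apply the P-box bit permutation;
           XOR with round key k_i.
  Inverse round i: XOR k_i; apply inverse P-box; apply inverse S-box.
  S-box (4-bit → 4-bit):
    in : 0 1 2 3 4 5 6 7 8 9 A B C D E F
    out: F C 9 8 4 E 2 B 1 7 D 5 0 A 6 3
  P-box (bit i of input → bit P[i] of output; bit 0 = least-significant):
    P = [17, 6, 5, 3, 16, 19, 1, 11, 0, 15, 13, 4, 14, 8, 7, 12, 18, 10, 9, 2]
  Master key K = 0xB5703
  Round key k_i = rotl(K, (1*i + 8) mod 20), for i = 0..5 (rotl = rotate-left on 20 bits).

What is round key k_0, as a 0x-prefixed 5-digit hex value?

0x703B5

K = 0xB5703
k_0 = rotl(K, (1*0+8) mod 20) = rotl(K, 8) = 0x703B5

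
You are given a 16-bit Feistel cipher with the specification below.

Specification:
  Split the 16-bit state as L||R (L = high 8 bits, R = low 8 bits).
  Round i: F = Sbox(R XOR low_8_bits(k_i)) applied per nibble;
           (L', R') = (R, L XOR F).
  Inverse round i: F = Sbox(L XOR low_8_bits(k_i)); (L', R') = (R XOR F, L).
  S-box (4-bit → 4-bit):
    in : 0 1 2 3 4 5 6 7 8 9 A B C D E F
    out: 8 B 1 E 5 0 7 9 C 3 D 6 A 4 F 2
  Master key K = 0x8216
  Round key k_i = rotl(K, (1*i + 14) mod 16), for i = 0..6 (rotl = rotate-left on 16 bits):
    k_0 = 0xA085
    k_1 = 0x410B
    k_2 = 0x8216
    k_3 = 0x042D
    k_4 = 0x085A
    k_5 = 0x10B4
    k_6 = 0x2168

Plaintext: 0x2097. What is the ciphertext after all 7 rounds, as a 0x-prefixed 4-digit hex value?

0xFAA3

s_0 = plaintext = 0x2097
s_1 = Round(s_0, k_0) = 0x9791
s_2 = Round(s_1, k_1) = 0x91AA
s_3 = Round(s_2, k_2) = 0xAAFB
s_4 = Round(s_3, k_3) = 0xFBED
s_5 = Round(s_4, k_4) = 0xED92
s_6 = Round(s_5, k_5) = 0x92FA
s_7 = Round(s_6, k_6) = 0xFAA3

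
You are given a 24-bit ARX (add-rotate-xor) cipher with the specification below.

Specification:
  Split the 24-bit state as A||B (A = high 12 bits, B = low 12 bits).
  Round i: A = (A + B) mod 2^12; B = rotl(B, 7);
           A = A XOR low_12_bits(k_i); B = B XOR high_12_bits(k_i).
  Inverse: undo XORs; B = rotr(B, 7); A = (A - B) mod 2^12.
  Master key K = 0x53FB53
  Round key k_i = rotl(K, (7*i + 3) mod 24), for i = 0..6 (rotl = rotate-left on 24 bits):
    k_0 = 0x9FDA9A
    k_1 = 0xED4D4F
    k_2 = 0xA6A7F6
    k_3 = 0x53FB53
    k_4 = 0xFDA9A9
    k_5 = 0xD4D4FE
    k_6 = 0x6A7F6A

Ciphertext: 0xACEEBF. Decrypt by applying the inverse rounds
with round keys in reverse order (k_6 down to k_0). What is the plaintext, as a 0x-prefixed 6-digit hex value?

s_0 = ciphertext = 0xACEEBF
s_1 = InvRound(s_0, k_6) = 0x294310
s_2 = InvRound(s_1, k_5) = 0xAAEBBC
s_3 = InvRound(s_2, k_4) = 0x63FCC8
s_4 = InvRound(s_3, k_3) = 0xE79EF3
s_5 = InvRound(s_4, k_2) = 0x666329
s_6 = InvRound(s_5, k_1) = 0xB6EFBB
s_7 = InvRound(s_6, k_0) = 0x9288CC

0x9288CC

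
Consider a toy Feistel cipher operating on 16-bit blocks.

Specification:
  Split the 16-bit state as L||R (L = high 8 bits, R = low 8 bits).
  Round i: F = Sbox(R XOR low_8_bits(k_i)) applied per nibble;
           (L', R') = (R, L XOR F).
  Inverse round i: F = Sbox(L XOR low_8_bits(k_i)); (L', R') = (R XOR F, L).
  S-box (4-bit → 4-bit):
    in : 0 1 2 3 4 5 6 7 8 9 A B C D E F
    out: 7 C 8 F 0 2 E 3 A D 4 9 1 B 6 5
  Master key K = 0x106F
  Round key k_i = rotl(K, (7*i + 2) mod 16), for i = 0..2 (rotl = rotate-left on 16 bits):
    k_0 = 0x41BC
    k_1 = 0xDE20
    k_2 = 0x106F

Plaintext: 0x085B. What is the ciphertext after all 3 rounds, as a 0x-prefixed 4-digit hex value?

0x5290

s_0 = plaintext = 0x085B
s_1 = Round(s_0, k_0) = 0x5B6B
s_2 = Round(s_1, k_1) = 0x6B52
s_3 = Round(s_2, k_2) = 0x5290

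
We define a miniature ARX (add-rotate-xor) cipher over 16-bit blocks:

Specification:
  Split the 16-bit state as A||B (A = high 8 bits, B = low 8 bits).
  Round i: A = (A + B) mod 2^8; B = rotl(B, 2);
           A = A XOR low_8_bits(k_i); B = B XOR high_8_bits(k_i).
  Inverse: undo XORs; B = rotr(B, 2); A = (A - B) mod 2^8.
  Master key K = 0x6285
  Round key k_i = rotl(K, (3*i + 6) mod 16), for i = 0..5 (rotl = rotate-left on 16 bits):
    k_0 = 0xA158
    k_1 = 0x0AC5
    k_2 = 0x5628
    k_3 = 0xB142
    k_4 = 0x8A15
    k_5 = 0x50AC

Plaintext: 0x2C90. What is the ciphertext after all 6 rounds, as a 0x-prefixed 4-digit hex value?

0x3C71

s_0 = plaintext = 0x2C90
s_1 = Round(s_0, k_0) = 0xE4E3
s_2 = Round(s_1, k_1) = 0x0285
s_3 = Round(s_2, k_2) = 0xAF40
s_4 = Round(s_3, k_3) = 0xADB0
s_5 = Round(s_4, k_4) = 0x4848
s_6 = Round(s_5, k_5) = 0x3C71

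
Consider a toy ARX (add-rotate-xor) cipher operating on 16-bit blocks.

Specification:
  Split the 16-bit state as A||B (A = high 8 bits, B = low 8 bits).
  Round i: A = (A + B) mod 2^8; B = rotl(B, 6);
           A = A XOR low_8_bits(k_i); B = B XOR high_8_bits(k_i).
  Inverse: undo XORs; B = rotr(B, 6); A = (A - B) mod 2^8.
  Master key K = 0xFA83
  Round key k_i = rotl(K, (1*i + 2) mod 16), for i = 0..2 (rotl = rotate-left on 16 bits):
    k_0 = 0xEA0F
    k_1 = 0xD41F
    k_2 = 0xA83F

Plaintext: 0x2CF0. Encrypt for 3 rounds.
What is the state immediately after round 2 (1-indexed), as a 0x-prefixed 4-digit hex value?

0xF661

s_0 = plaintext = 0x2CF0
s_1 = Round(s_0, k_0) = 0x13D6
s_2 = Round(s_1, k_1) = 0xF661
s_3 = Round(s_2, k_2) = 0x68F0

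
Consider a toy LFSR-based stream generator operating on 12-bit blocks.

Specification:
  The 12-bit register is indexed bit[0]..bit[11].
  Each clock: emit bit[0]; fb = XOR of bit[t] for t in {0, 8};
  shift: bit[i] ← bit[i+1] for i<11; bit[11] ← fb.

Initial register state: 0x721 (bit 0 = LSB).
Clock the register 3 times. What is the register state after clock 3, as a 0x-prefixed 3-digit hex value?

0xCE4

reg_0 = 0x721
clock 1: out=1, reg = 0x390
clock 2: out=0, reg = 0x9C8
clock 3: out=0, reg = 0xCE4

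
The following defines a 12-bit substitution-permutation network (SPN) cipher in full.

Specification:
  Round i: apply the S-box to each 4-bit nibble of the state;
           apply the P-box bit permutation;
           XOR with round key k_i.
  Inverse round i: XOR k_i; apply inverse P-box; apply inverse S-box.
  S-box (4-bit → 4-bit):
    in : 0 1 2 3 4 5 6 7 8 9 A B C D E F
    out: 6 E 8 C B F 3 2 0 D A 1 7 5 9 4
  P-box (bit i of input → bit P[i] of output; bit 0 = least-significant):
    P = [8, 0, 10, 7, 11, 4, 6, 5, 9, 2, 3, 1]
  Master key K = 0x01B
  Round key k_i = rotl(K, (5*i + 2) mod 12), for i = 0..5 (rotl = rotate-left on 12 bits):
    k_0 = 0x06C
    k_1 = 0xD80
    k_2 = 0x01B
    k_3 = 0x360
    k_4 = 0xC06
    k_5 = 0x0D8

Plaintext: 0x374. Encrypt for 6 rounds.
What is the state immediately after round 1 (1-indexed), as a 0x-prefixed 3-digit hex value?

s_0 = plaintext = 0x374
s_1 = Round(s_0, k_0) = 0x1F7
s_2 = Round(s_1, k_1) = 0xDCF
s_3 = Round(s_2, k_2) = 0xE43
s_4 = Round(s_3, k_3) = 0xDD2
s_5 = Round(s_4, k_4) = 0x6CE
s_6 = Round(s_5, k_5) = 0xB0C

0x1F7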